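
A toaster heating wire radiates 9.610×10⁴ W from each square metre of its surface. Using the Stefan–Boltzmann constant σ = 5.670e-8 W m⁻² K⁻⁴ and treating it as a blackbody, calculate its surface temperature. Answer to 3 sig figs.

T ≈ 1.14×10³ K

I = σT⁴, so T = (I/σ)^(1/4) = (9.610×10⁴/(5.670×10⁻⁸))^(1/4) = 1.14×10³ K.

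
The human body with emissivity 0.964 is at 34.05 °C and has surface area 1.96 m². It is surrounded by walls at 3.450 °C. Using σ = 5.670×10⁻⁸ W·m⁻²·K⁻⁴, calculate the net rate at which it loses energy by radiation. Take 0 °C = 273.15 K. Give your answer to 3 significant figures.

Net loss ≈ 327 W

T = 34.05 °C + 273.15 = 307.20 K.
Surroundings: T = 3.450 °C + 273.15 = 276.600 K.
Area A = 1.96 m².
Net radiated power P_net = εσA(T⁴ − T₀⁴) = 0.964×5.670×10⁻⁸×1.96×(307.20⁴ − 276.600⁴).
T⁴ − T₀⁴ = 8.90604×10⁹ − 5.85341×10⁹ = 3.05263×10⁹ K⁴, so P_net = 327 W.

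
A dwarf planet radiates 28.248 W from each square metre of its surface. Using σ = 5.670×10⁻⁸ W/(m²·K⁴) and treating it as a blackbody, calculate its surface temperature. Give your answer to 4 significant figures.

T ≈ 149.4 K

I = σT⁴, so T = (I/σ)^(1/4) = (28.248/(5.670×10⁻⁸))^(1/4) = 149.4 K.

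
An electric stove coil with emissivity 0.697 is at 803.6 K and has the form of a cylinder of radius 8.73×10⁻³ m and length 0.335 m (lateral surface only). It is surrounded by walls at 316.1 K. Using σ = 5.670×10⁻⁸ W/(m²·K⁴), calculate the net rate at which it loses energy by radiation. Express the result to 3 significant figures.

Lateral area A = 2πrL = 2π×8.73×10⁻³×0.335 = 0.0183755 m².
Net radiated power P_net = εσA(T⁴ − T₀⁴) = 0.697×5.670×10⁻⁸×0.0183755×(803.6⁴ − 316.1⁴).
T⁴ − T₀⁴ = 4.17023×10¹¹ − 9.98385×10⁹ = 4.07039×10¹¹ K⁴, so P_net = 296 W.

Net loss ≈ 296 W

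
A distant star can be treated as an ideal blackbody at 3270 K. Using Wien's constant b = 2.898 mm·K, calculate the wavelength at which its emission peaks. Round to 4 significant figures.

Wien's displacement law: λ_max = b/T = (2.898×10⁻³ m·K)/(3270 K) = 8.8624×10⁻⁷ m.
That is 0.8862 μm, in the infrared range.

λ_max ≈ 0.8862 μm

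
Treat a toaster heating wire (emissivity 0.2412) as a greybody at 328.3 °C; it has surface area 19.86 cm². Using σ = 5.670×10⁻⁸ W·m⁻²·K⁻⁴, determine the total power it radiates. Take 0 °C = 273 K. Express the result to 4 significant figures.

P ≈ 3.551 W

T = 328.3 °C + 273 = 601.3 K.
Area A = 19.86 cm² = 1.986×10⁻³ m².
P = εσAT⁴ = 0.2412 × 5.670×10⁻⁸ × 1.986×10⁻³ × (601.3)⁴ = 3.551 W.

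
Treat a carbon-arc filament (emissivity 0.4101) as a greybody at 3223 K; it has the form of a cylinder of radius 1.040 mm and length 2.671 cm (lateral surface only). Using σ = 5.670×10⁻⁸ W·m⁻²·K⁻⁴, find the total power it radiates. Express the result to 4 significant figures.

Lateral area A = 2πrL = 2π×1.040×10⁻³×0.02671 = 1.74537×10⁻⁴ m².
P = εσAT⁴ = 0.4101 × 5.670×10⁻⁸ × 1.74537×10⁻⁴ × (3223)⁴ = 437.9 W.

P ≈ 437.9 W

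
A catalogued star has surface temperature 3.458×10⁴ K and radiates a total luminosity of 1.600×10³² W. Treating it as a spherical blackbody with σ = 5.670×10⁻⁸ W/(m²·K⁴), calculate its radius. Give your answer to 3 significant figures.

R ≈ 1.25×10¹⁰ m

L = 4πR²σT⁴ ⇒ R = √(L/(4πσT⁴)).
σT⁴ = 8.10743×10¹⁰ W/m², so R = √(1.600×10³²/(4π×8.10743×10¹⁰)) = 1.25×10¹⁰ m.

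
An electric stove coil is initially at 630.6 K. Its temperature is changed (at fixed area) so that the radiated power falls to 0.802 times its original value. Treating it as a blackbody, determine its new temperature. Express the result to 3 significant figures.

P ∝ T⁴, so T₂/T₁ = (P₂/P₁)^(1/4) = (0.802)^(1/4) = 0.946332.
T₂ = 630.6 × 0.946332 = 597 K.

T₂ ≈ 597 K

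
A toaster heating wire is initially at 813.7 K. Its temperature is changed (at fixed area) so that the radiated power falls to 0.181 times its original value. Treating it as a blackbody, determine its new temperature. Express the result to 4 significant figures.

T₂ ≈ 530.7 K

P ∝ T⁴, so T₂/T₁ = (P₂/P₁)^(1/4) = (0.181)^(1/4) = 0.652258.
T₂ = 813.7 × 0.652258 = 530.7 K.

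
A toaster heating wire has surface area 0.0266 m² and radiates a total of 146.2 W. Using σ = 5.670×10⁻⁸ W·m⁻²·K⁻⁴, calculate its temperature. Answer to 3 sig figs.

Area A = 0.0266 m².
P = σAT⁴ ⇒ T = (P/(σA))^(1/4) = (146.2/(5.670×10⁻⁸×0.0266))^(1/4) = 558 K.

T ≈ 558 K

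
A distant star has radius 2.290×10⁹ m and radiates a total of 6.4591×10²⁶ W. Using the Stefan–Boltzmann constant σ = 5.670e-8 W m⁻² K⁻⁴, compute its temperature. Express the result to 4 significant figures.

T ≈ 3626 K

Surface area A = 4πR² = 4π(2.290×10⁹ m)² = 6.58993×10¹⁹ m².
P = σAT⁴ ⇒ T = (P/(σA))^(1/4) = (6.4591×10²⁶/(5.670×10⁻⁸×6.58993×10¹⁹))^(1/4) = 3626 K.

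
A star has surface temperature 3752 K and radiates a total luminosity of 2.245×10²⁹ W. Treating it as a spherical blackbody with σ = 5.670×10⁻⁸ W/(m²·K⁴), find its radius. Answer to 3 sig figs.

L = 4πR²σT⁴ ⇒ R = √(L/(4πσT⁴)).
σT⁴ = 1.12366×10⁷ W/m², so R = √(2.245×10²⁹/(4π×1.12366×10⁷)) = 3.99×10¹⁰ m.

R ≈ 3.99×10¹⁰ m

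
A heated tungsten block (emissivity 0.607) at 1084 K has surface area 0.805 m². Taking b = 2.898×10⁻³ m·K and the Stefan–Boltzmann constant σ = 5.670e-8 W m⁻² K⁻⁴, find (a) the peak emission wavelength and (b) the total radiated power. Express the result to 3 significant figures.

λ_max ≈ 2.67 μm; P ≈ 3.83×10⁴ W

(a) λ_max = b/T = 2.898×10⁻³/1084 = 2.673×10⁻⁶ m = 2.67 μm.
Area A = 0.805 m².
(b) P = εσAT⁴ = 0.607×5.670×10⁻⁸×0.805×(1084)⁴ = 3.83×10⁴ W.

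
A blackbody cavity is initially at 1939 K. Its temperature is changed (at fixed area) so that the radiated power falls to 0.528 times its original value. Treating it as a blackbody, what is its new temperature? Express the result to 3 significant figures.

P ∝ T⁴, so T₂/T₁ = (P₂/P₁)^(1/4) = (0.528)^(1/4) = 0.852430.
T₂ = 1939 × 0.852430 = 1.65×10³ K.

T₂ ≈ 1.65×10³ K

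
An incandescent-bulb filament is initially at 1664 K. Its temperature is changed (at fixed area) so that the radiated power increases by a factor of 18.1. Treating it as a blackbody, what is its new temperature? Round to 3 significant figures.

P ∝ T⁴, so T₂/T₁ = (P₂/P₁)^(1/4) = (18.1)^(1/4) = 2.06262.
T₂ = 1664 × 2.06262 = 3.43×10³ K.

T₂ ≈ 3.43×10³ K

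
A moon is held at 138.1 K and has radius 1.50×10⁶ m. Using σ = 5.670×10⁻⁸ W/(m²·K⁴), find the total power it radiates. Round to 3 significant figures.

Surface area A = 4πR² = 4π(1.50×10⁶ m)² = 2.82743×10¹³ m².
P = σAT⁴ = 5.670×10⁻⁸ × 2.82743×10¹³ × (138.1)⁴ = 5.83×10¹⁴ W.

P ≈ 5.83×10¹⁴ W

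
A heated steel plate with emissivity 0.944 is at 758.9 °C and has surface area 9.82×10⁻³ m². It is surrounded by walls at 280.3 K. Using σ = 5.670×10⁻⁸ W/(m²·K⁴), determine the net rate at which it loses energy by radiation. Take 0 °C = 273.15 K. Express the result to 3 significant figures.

Net loss ≈ 593 W

T = 758.9 °C + 273.15 = 1032.05 K.
Area A = 9.82×10⁻³ m².
Net radiated power P_net = εσA(T⁴ − T₀⁴) = 0.944×5.670×10⁻⁸×9.82×10⁻³×(1032.05⁴ − 280.3⁴).
T⁴ − T₀⁴ = 1.13450×10¹² − 6.17294×10⁹ = 1.12833×10¹² K⁴, so P_net = 593 W.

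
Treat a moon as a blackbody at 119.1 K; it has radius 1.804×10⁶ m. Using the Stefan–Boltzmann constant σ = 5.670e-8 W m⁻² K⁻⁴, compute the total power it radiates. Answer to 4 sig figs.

P ≈ 4.666×10¹⁴ W

Surface area A = 4πR² = 4π(1.804×10⁶ m)² = 4.08962×10¹³ m².
P = σAT⁴ = 5.670×10⁻⁸ × 4.08962×10¹³ × (119.1)⁴ = 4.666×10¹⁴ W.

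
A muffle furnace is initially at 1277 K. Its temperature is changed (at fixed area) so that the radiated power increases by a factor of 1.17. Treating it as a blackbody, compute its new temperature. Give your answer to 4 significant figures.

P ∝ T⁴, so T₂/T₁ = (P₂/P₁)^(1/4) = (1.17)^(1/4) = 1.04003.
T₂ = 1277 × 1.04003 = 1328 K.

T₂ ≈ 1328 K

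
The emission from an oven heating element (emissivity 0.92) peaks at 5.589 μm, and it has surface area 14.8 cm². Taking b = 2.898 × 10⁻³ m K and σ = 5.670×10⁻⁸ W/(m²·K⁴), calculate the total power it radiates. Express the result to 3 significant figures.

Wien's law: T = b/λ_max = 2.898×10⁻³/5.589×10⁻⁶ = 518.519 K.
Area A = 14.8 cm² = 1.48×10⁻³ m².
Then P = εσAT⁴ = 0.92×5.670×10⁻⁸×1.48×10⁻³×(518.519)⁴ = 5.58 W.

P ≈ 5.58 W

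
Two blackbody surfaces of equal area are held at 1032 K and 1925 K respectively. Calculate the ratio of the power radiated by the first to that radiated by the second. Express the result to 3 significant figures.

With equal areas, P₁/P₂ = (T₁/T₂)⁴ = (1032/1925)⁴ = 0.0826.

P₁/P₂ ≈ 0.0826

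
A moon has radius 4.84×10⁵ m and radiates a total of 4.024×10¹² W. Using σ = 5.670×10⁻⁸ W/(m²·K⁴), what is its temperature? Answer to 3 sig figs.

Surface area A = 4πR² = 4π(4.84×10⁵ m)² = 2.94375×10¹² m².
P = σAT⁴ ⇒ T = (P/(σA))^(1/4) = (4.024×10¹²/(5.670×10⁻⁸×2.94375×10¹²))^(1/4) = 70.1 K.

T ≈ 70.1 K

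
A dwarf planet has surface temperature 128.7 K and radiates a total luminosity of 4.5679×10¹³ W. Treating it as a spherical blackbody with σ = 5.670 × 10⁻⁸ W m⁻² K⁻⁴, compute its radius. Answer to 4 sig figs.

L = 4πR²σT⁴ ⇒ R = √(L/(4πσT⁴)).
σT⁴ = 15.5560 W/m², so R = √(4.5679×10¹³/(4π×15.5560)) = 4.834×10⁵ m.

R ≈ 4.834×10⁵ m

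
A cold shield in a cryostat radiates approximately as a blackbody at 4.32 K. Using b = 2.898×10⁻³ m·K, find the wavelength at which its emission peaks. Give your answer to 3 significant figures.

Wien's displacement law: λ_max = b/T = (2.898×10⁻³ m·K)/(4.32 K) = 6.708×10⁻⁴ m.
That is 0.671 mm, in the infrared range.

λ_max ≈ 0.671 mm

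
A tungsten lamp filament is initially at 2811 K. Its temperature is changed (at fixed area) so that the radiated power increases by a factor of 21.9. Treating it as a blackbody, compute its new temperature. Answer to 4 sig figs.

P ∝ T⁴, so T₂/T₁ = (P₂/P₁)^(1/4) = (21.9)^(1/4) = 2.16327.
T₂ = 2811 × 2.16327 = 6081 K.

T₂ ≈ 6081 K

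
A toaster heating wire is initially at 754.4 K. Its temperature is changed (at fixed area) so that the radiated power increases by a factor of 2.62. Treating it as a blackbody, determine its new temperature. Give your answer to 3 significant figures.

P ∝ T⁴, so T₂/T₁ = (P₂/P₁)^(1/4) = (2.62)^(1/4) = 1.27226.
T₂ = 754.4 × 1.27226 = 960 K.

T₂ ≈ 960 K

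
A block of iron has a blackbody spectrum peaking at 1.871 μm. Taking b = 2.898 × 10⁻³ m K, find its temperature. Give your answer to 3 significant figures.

T ≈ 1.55×10³ K

Wien's law gives T = b/λ_max = (2.898×10⁻³ m·K)/(1.871×10⁻⁶ m) = 1.55×10³ K.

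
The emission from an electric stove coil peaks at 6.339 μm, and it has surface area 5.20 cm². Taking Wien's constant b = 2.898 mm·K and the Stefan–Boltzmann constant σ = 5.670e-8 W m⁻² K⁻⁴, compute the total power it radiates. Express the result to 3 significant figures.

P ≈ 1.29 W

Wien's law: T = b/λ_max = 2.898×10⁻³/6.339×10⁻⁶ = 457.170 K.
Area A = 5.20 cm² = 5.20×10⁻⁴ m².
Then P = σAT⁴ = 5.670×10⁻⁸×5.20×10⁻⁴×(457.170)⁴ = 1.29 W.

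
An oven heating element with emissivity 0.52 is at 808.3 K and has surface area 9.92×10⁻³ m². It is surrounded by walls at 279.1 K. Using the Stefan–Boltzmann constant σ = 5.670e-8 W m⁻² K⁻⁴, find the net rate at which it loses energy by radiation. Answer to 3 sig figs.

Net loss ≈ 123 W

Area A = 9.92×10⁻³ m².
Net radiated power P_net = εσA(T⁴ − T₀⁴) = 0.52×5.670×10⁻⁸×9.92×10⁻³×(808.3⁴ − 279.1⁴).
T⁴ − T₀⁴ = 4.26865×10¹¹ − 6.06791×10⁹ = 4.20797×10¹¹ K⁴, so P_net = 123 W.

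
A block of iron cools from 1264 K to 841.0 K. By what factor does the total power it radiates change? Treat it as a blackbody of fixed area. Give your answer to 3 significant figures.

P ∝ T⁴, so P₂/P₁ = (T₂/T₁)⁴ = (841.0/1264)⁴ = (0.665348)⁴ = 0.196.

P₂/P₁ ≈ 0.196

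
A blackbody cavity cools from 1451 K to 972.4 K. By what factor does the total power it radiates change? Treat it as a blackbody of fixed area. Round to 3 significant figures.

P₂/P₁ ≈ 0.202

P ∝ T⁴, so P₂/P₁ = (T₂/T₁)⁴ = (972.4/1451)⁴ = (0.670159)⁴ = 0.202.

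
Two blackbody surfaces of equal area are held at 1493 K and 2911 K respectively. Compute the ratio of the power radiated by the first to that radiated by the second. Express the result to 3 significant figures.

With equal areas, P₁/P₂ = (T₁/T₂)⁴ = (1493/2911)⁴ = 0.0692.

P₁/P₂ ≈ 0.0692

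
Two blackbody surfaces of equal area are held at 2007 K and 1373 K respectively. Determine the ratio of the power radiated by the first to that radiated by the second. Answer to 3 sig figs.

P₁/P₂ ≈ 4.57

With equal areas, P₁/P₂ = (T₁/T₂)⁴ = (2007/1373)⁴ = 4.57.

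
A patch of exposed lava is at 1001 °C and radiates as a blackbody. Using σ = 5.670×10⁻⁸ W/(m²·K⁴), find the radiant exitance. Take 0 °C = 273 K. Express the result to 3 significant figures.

T = 1001 °C + 273 = 1274 K.
Stefan–Boltzmann: I = σT⁴ = 5.670×10⁻⁸ × (1274)⁴ = 1.49×10⁵ W/m².

I ≈ 1.49×10⁵ W/m²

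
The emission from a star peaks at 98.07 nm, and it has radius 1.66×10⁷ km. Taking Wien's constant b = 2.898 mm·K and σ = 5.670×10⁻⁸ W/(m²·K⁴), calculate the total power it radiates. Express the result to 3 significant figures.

P ≈ 1.50×10³² W

Wien's law: T = b/λ_max = 2.898×10⁻³/9.807×10⁻⁸ = 29550.3 K.
Surface area A = 4πR² = 4π(1.66×10¹⁰ m)² = 3.46279×10²¹ m².
Then P = σAT⁴ = 5.670×10⁻⁸×3.46279×10²¹×(29550.3)⁴ = 1.50×10³² W.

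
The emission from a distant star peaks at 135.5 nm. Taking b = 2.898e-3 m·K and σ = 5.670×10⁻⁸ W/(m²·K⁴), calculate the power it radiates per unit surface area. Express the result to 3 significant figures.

I ≈ 1.19×10¹⁰ W/m²

Wien's law: T = b/λ_max = 2.898×10⁻³/1.355×10⁻⁷ = 21387.5 K.
Then I = σT⁴ = 5.670×10⁻⁸×(21387.5)⁴ = 1.19×10¹⁰ W/m².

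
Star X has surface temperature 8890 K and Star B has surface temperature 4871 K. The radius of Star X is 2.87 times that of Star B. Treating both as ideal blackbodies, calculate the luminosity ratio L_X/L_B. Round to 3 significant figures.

L ∝ R²T⁴, so L_X/L_B = (R_X/R_B)²(T_X/T_B)⁴ = (2.87)² × (8890/4871)⁴ = 8.2369 × 11.0952 = 91.4.

L_X/L_B ≈ 91.4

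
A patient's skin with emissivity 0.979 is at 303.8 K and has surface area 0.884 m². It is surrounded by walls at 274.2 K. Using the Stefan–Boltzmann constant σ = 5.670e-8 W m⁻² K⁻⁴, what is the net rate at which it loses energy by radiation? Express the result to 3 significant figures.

Net loss ≈ 141 W

Area A = 0.884 m².
Net radiated power P_net = εσA(T⁴ − T₀⁴) = 0.979×5.670×10⁻⁸×0.884×(303.8⁴ − 274.2⁴).
T⁴ − T₀⁴ = 8.51826×10⁹ − 5.65288×10⁹ = 2.86538×10⁹ K⁴, so P_net = 141 W.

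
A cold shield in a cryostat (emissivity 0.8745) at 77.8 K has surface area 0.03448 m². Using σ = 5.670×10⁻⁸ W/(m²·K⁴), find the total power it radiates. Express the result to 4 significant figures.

Area A = 0.03448 m².
P = εσAT⁴ = 0.8745 × 5.670×10⁻⁸ × 0.03448 × (77.8)⁴ = 0.06264 W.

P ≈ 0.06264 W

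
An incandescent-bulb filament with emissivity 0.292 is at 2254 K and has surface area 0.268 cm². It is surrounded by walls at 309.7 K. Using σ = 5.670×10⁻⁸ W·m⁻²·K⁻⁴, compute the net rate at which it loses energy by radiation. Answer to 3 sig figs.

Net loss ≈ 11.4 W

Area A = 0.268 cm² = 2.68×10⁻⁵ m².
Net radiated power P_net = εσA(T⁴ − T₀⁴) = 0.292×5.670×10⁻⁸×2.68×10⁻⁵×(2254⁴ − 309.7⁴).
T⁴ − T₀⁴ = 2.58116×10¹³ − 9.19951×10⁹ = 2.58024×10¹³ K⁴, so P_net = 11.4 W.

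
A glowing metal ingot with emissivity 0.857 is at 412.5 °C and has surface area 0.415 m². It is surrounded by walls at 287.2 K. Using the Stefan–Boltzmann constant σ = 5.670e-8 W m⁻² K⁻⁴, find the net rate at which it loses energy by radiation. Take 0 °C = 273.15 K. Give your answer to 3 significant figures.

Net loss ≈ 4.32×10³ W

T = 412.5 °C + 273.15 = 685.65 K.
Area A = 0.415 m².
Net radiated power P_net = εσA(T⁴ − T₀⁴) = 0.857×5.670×10⁻⁸×0.415×(685.65⁴ − 287.2⁴).
T⁴ − T₀⁴ = 2.21009×10¹¹ − 6.80358×10⁹ = 2.14205×10¹¹ K⁴, so P_net = 4.32×10³ W.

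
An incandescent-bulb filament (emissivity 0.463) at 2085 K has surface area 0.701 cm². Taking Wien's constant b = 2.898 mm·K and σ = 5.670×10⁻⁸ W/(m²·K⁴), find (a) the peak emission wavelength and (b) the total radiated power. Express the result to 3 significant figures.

λ_max ≈ 1.39 μm; P ≈ 34.8 W

(a) λ_max = b/T = 2.898×10⁻³/2085 = 1.390×10⁻⁶ m = 1.39 μm.
Area A = 0.701 cm² = 7.01×10⁻⁵ m².
(b) P = εσAT⁴ = 0.463×5.670×10⁻⁸×7.01×10⁻⁵×(2085)⁴ = 34.8 W.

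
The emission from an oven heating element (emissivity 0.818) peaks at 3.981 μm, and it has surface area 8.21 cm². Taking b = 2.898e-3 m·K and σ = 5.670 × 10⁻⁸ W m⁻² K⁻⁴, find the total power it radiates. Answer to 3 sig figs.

Wien's law: T = b/λ_max = 2.898×10⁻³/3.981×10⁻⁶ = 727.958 K.
Area A = 8.21 cm² = 8.21×10⁻⁴ m².
Then P = εσAT⁴ = 0.818×5.670×10⁻⁸×8.21×10⁻⁴×(727.958)⁴ = 10.7 W.

P ≈ 10.7 W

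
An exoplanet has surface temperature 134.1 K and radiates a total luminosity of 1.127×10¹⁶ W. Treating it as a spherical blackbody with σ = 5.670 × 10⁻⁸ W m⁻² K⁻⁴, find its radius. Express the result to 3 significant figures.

R ≈ 6.99×10⁶ m

L = 4πR²σT⁴ ⇒ R = √(L/(4πσT⁴)).
σT⁴ = 18.3357 W/m², so R = √(1.127×10¹⁶/(4π×18.3357)) = 6.99×10⁶ m.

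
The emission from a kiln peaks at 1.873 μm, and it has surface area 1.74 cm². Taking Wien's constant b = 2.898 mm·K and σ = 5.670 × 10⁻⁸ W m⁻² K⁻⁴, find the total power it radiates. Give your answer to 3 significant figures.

Wien's law: T = b/λ_max = 2.898×10⁻³/1.873×10⁻⁶ = 1547.25 K.
Area A = 1.74 cm² = 1.74×10⁻⁴ m².
Then P = σAT⁴ = 5.670×10⁻⁸×1.74×10⁻⁴×(1547.25)⁴ = 56.5 W.

P ≈ 56.5 W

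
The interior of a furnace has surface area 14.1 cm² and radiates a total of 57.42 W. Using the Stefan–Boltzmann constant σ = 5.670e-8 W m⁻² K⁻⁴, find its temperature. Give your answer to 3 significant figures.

Area A = 14.1 cm² = 1.41×10⁻³ m².
P = σAT⁴ ⇒ T = (P/(σA))^(1/4) = (57.42/(5.670×10⁻⁸×1.41×10⁻³))^(1/4) = 921 K.

T ≈ 921 K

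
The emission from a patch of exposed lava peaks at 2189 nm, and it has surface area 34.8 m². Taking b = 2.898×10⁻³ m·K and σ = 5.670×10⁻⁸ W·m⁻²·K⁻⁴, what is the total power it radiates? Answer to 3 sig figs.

P ≈ 6.06×10⁶ W

Wien's law: T = b/λ_max = 2.898×10⁻³/2.189×10⁻⁶ = 1323.89 K.
Area A = 34.8 m².
Then P = σAT⁴ = 5.670×10⁻⁸×34.8×(1323.89)⁴ = 6.06×10⁶ W.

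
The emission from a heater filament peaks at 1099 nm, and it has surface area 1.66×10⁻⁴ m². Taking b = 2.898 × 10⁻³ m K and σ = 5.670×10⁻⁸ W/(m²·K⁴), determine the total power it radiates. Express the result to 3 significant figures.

P ≈ 455 W

Wien's law: T = b/λ_max = 2.898×10⁻³/1.099×10⁻⁶ = 2636.94 K.
Area A = 1.66×10⁻⁴ m².
Then P = σAT⁴ = 5.670×10⁻⁸×1.66×10⁻⁴×(2636.94)⁴ = 455 W.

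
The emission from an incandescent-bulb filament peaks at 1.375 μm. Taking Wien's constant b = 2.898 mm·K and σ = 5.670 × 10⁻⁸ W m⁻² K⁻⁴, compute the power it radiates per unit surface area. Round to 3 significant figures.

Wien's law: T = b/λ_max = 2.898×10⁻³/1.375×10⁻⁶ = 2107.64 K.
Then I = σT⁴ = 5.670×10⁻⁸×(2107.64)⁴ = 1.12×10⁶ W/m².

I ≈ 1.12×10⁶ W/m²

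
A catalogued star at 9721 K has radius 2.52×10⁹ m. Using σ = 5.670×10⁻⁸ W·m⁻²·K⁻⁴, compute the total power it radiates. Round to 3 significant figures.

P ≈ 4.04×10²⁸ W

Surface area A = 4πR² = 4π(2.52×10⁹ m)² = 7.98015×10¹⁹ m².
P = σAT⁴ = 5.670×10⁻⁸ × 7.98015×10¹⁹ × (9721)⁴ = 4.04×10²⁸ W.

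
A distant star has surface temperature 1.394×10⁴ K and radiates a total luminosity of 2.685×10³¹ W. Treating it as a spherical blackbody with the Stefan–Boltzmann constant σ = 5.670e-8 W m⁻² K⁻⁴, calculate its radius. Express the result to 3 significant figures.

R ≈ 3.16×10¹⁰ m

L = 4πR²σT⁴ ⇒ R = √(L/(4πσT⁴)).
σT⁴ = 2.14109×10⁹ W/m², so R = √(2.685×10³¹/(4π×2.14109×10⁹)) = 3.16×10¹⁰ m.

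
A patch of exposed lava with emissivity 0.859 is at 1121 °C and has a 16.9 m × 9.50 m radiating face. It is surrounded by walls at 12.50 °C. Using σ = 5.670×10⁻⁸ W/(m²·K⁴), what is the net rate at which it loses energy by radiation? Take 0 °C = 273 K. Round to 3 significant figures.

T = 1121 °C + 273 = 1394 K.
Surroundings: T = 12.50 °C + 273 = 285.50 K.
Area A = 16.9 × 9.50 = 160.55 m².
Net radiated power P_net = εσA(T⁴ − T₀⁴) = 0.859×5.670×10⁻⁸×160.55×(1394⁴ − 285.50⁴).
T⁴ − T₀⁴ = 3.77617×10¹² − 6.64392×10⁹ = 3.76953×10¹² K⁴, so P_net = 2.95×10⁷ W.

Net loss ≈ 2.95×10⁷ W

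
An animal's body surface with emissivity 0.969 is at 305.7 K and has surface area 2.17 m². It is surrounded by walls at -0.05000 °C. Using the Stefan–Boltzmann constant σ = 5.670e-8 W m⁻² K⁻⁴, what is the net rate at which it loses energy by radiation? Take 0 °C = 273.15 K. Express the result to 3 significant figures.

Surroundings: T = -0.05000 °C + 273.15 = 273.10000 K.
Area A = 2.17 m².
Net radiated power P_net = εσA(T⁴ − T₀⁴) = 0.969×5.670×10⁻⁸×2.17×(305.7⁴ − 273.10000⁴).
T⁴ − T₀⁴ = 8.73337×10⁹ − 5.56271×10⁹ = 3.17066×10⁹ K⁴, so P_net = 378 W.

Net loss ≈ 378 W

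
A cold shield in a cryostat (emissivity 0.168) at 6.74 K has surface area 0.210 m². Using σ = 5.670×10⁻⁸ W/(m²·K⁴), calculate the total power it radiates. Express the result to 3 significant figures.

Area A = 0.210 m².
P = εσAT⁴ = 0.168 × 5.670×10⁻⁸ × 0.210 × (6.74)⁴ = 4.13×10⁻⁶ W.

P ≈ 4.13×10⁻⁶ W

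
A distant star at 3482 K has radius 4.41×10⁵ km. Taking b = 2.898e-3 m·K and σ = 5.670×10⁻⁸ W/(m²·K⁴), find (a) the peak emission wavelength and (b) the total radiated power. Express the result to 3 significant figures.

λ_max ≈ 0.832 μm; P ≈ 2.04×10²⁵ W

(a) λ_max = b/T = 2.898×10⁻³/3482 = 8.323×10⁻⁷ m = 0.832 μm.
Surface area A = 4πR² = 4π(4.41×10⁸ m)² = 2.44392×10¹⁸ m².
(b) P = σAT⁴ = 5.670×10⁻⁸×2.44392×10¹⁸×(3482)⁴ = 2.04×10²⁵ W.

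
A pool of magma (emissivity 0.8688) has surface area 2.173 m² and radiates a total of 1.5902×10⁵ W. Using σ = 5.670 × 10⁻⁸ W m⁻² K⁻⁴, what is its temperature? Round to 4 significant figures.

T ≈ 1104 K

Area A = 2.173 m².
P = εσAT⁴ ⇒ T = (P/(εσA))^(1/4) = (1.5902×10⁵/(0.8688×5.670×10⁻⁸×2.173))^(1/4) = 1104 K.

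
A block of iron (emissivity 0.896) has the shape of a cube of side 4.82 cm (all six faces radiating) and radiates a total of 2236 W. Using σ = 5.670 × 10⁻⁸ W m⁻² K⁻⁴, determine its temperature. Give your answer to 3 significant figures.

Area A = 6s² = 6×(0.0482 m)² = 0.0139394 m².
P = εσAT⁴ ⇒ T = (P/(εσA))^(1/4) = (2236/(0.896×5.670×10⁻⁸×0.0139394))^(1/4) = 1.33×10³ K.

T ≈ 1.33×10³ K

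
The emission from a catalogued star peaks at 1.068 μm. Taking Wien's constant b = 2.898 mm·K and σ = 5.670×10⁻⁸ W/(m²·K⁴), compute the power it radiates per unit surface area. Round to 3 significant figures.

Wien's law: T = b/λ_max = 2.898×10⁻³/1.068×10⁻⁶ = 2713.48 K.
Then I = σT⁴ = 5.670×10⁻⁸×(2713.48)⁴ = 3.07×10⁶ W/m².

I ≈ 3.07×10⁶ W/m²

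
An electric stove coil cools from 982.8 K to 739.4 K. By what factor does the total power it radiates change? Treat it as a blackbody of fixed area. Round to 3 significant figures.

P ∝ T⁴, so P₂/P₁ = (T₂/T₁)⁴ = (739.4/982.8)⁴ = (0.752340)⁴ = 0.320.

P₂/P₁ ≈ 0.320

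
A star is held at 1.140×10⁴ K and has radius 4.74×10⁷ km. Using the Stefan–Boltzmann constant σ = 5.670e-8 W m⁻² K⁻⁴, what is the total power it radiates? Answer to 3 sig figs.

Surface area A = 4πR² = 4π(4.74×10¹⁰ m)² = 2.82336×10²² m².
P = σAT⁴ = 5.670×10⁻⁸ × 2.82336×10²² × (1.140×10⁴)⁴ = 2.70×10³¹ W.

P ≈ 2.70×10³¹ W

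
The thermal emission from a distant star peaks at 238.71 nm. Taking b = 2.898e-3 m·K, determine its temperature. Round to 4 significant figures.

T ≈ 1.214×10⁴ K

Wien's law gives T = b/λ_max = (2.898×10⁻³ m·K)/(2.3871×10⁻⁷ m) = 1.214×10⁴ K.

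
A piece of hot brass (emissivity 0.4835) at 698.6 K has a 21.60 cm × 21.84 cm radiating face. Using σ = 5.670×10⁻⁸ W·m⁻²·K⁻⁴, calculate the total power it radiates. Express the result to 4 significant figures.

Area A = 0.2160 × 0.2184 = 0.0471744 m².
P = εσAT⁴ = 0.4835 × 5.670×10⁻⁸ × 0.0471744 × (698.6)⁴ = 308.0 W.

P ≈ 308.0 W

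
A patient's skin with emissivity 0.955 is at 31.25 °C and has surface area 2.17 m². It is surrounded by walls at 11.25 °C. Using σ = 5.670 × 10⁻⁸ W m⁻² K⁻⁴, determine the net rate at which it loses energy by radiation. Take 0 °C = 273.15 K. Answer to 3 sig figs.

T = 31.25 °C + 273.15 = 304.40 K.
Surroundings: T = 11.25 °C + 273.15 = 284.40 K.
Area A = 2.17 m².
Net radiated power P_net = εσA(T⁴ − T₀⁴) = 0.955×5.670×10⁻⁸×2.17×(304.40⁴ − 284.40⁴).
T⁴ − T₀⁴ = 8.58576×10⁹ − 6.54212×10⁹ = 2.04364×10⁹ K⁴, so P_net = 240 W.

Net loss ≈ 240 W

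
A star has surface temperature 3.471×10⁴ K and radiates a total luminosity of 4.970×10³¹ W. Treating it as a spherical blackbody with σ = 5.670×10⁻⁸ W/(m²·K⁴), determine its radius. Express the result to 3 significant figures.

L = 4πR²σT⁴ ⇒ R = √(L/(4πσT⁴)).
σT⁴ = 8.23003×10¹⁰ W/m², so R = √(4.970×10³¹/(4π×8.23003×10¹⁰)) = 6.93×10⁹ m.

R ≈ 6.93×10⁹ m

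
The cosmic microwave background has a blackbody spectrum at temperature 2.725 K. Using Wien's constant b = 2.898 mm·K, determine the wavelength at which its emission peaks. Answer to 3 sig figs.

λ_max ≈ 1.06 mm

Wien's displacement law: λ_max = b/T = (2.898×10⁻³ m·K)/(2.725 K) = 1.063×10⁻³ m.
That is 1.06 mm, in the microwave range.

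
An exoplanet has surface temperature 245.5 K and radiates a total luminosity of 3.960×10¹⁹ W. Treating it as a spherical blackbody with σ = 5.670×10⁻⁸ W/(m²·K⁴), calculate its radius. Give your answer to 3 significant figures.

L = 4πR²σT⁴ ⇒ R = √(L/(4πσT⁴)).
σT⁴ = 205.963 W/m², so R = √(3.960×10¹⁹/(4π×205.963)) = 1.24×10⁸ m.

R ≈ 1.24×10⁸ m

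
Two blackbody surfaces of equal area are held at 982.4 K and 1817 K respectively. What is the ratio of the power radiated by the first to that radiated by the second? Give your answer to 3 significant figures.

P₁/P₂ ≈ 0.0855

With equal areas, P₁/P₂ = (T₁/T₂)⁴ = (982.4/1817)⁴ = 0.0855.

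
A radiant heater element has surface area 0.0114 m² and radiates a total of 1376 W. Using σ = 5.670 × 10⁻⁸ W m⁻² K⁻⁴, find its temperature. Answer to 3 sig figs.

T ≈ 1.21×10³ K

Area A = 0.0114 m².
P = σAT⁴ ⇒ T = (P/(σA))^(1/4) = (1376/(5.670×10⁻⁸×0.0114))^(1/4) = 1.21×10³ K.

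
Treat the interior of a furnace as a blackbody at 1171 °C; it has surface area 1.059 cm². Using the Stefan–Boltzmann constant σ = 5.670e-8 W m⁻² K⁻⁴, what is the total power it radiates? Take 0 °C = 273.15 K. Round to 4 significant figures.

P ≈ 26.12 W

T = 1171 °C + 273.15 = 1444.15 K.
Area A = 1.059 cm² = 1.059×10⁻⁴ m².
P = σAT⁴ = 5.670×10⁻⁸ × 1.059×10⁻⁴ × (1444.15)⁴ = 26.12 W.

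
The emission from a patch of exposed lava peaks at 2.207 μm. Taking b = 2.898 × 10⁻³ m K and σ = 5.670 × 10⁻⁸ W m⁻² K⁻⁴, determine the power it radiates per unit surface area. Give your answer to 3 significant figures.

I ≈ 1.69×10⁵ W/m²

Wien's law: T = b/λ_max = 2.898×10⁻³/2.207×10⁻⁶ = 1313.09 K.
Then I = σT⁴ = 5.670×10⁻⁸×(1313.09)⁴ = 1.69×10⁵ W/m².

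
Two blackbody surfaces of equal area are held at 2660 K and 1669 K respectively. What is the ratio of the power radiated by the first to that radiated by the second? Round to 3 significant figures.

P₁/P₂ ≈ 6.45

With equal areas, P₁/P₂ = (T₁/T₂)⁴ = (2660/1669)⁴ = 6.45.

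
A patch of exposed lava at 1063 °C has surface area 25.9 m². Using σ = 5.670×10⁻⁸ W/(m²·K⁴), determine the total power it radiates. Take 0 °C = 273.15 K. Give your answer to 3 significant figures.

T = 1063 °C + 273.15 = 1336.15 K.
Area A = 25.9 m².
P = σAT⁴ = 5.670×10⁻⁸ × 25.9 × (1336.15)⁴ = 4.68×10⁶ W.

P ≈ 4.68×10⁶ W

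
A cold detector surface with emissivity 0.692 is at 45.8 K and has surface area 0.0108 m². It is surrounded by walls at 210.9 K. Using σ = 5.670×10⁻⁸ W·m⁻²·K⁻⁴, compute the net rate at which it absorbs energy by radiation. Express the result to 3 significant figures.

Net gain ≈ 0.836 W

Area A = 0.0108 m².
Net radiated power P_net = εσA(T⁴ − T₀⁴) = 0.692×5.670×10⁻⁸×0.0108×(45.8⁴ − 210.9⁴).
T⁴ − T₀⁴ = 4.40009×10⁶ − 1.97836×10⁹ = -1.97396×10⁹ K⁴, so P_net = -0.836 W — negative, meaning a net gain of 0.836 W.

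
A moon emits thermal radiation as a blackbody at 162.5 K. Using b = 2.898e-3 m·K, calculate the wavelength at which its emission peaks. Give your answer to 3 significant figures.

λ_max ≈ 17.8 μm

Wien's displacement law: λ_max = b/T = (2.898×10⁻³ m·K)/(162.5 K) = 1.783×10⁻⁵ m.
That is 17.8 μm, in the infrared range.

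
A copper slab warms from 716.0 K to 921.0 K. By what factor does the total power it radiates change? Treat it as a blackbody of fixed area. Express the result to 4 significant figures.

P₂/P₁ ≈ 2.738

P ∝ T⁴, so P₂/P₁ = (T₂/T₁)⁴ = (921.0/716.0)⁴ = (1.28631)⁴ = 2.738.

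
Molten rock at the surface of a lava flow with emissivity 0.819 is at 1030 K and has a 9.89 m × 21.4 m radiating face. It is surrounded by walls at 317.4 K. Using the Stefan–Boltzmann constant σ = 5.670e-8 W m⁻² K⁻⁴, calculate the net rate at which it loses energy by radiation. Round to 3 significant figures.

Net loss ≈ 1.10×10⁷ W

Area A = 9.89 × 21.4 = 211.646 m².
Net radiated power P_net = εσA(T⁴ − T₀⁴) = 0.819×5.670×10⁻⁸×211.646×(1030⁴ − 317.4⁴).
T⁴ − T₀⁴ = 1.12551×10¹² − 1.01491×10¹⁰ = 1.11536×10¹² K⁴, so P_net = 1.10×10⁷ W.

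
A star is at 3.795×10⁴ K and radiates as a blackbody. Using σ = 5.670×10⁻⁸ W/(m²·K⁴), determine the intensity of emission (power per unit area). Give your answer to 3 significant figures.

Stefan–Boltzmann: I = σT⁴ = 5.670×10⁻⁸ × (3.795×10⁴)⁴ = 1.18×10¹¹ W/m².

I ≈ 1.18×10¹¹ W/m²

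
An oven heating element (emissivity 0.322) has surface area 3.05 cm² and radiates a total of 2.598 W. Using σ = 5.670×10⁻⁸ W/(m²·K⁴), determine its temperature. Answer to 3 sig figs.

T ≈ 826 K

Area A = 3.05 cm² = 3.05×10⁻⁴ m².
P = εσAT⁴ ⇒ T = (P/(εσA))^(1/4) = (2.598/(0.322×5.670×10⁻⁸×3.05×10⁻⁴))^(1/4) = 826 K.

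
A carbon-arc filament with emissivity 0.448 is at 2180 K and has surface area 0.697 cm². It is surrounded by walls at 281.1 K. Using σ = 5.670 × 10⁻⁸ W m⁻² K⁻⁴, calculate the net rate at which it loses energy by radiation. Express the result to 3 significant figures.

Net loss ≈ 40.0 W

Area A = 0.697 cm² = 6.97×10⁻⁵ m².
Net radiated power P_net = εσA(T⁴ − T₀⁴) = 0.448×5.670×10⁻⁸×6.97×10⁻⁵×(2180⁴ − 281.1⁴).
T⁴ − T₀⁴ = 2.25853×10¹³ − 6.24372×10⁹ = 2.25791×10¹³ K⁴, so P_net = 40.0 W.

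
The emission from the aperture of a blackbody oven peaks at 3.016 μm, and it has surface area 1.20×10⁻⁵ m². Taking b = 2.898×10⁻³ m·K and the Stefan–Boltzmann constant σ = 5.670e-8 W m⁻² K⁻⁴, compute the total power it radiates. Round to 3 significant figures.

Wien's law: T = b/λ_max = 2.898×10⁻³/3.016×10⁻⁶ = 960.875 K.
Area A = 1.20×10⁻⁵ m².
Then P = σAT⁴ = 5.670×10⁻⁸×1.20×10⁻⁵×(960.875)⁴ = 0.580 W.

P ≈ 0.580 W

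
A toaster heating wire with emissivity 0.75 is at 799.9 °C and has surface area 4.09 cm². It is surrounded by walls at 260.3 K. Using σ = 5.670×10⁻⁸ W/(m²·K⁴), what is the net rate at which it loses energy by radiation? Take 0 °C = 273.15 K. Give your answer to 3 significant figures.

T = 799.9 °C + 273.15 = 1073.05 K.
Area A = 4.09 cm² = 4.09×10⁻⁴ m².
Net radiated power P_net = εσA(T⁴ − T₀⁴) = 0.75×5.670×10⁻⁸×4.09×10⁻⁴×(1073.05⁴ − 260.3⁴).
T⁴ − T₀⁴ = 1.32581×10¹² − 4.59089×10⁹ = 1.32122×10¹² K⁴, so P_net = 23.0 W.

Net loss ≈ 23.0 W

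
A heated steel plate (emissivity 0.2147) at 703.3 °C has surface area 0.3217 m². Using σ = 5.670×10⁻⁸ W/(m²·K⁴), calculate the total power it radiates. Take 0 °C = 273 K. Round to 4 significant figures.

T = 703.3 °C + 273 = 976.3 K.
Area A = 0.3217 m².
P = εσAT⁴ = 0.2147 × 5.670×10⁻⁸ × 0.3217 × (976.3)⁴ = 3558 W.

P ≈ 3558 W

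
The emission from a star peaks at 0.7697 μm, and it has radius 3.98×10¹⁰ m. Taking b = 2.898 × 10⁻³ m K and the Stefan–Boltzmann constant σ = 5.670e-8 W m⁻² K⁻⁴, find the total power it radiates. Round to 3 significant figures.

P ≈ 2.27×10²⁹ W

Wien's law: T = b/λ_max = 2.898×10⁻³/7.697×10⁻⁷ = 3765.10 K.
Surface area A = 4πR² = 4π(3.98×10¹⁰ m)² = 1.99056×10²² m².
Then P = σAT⁴ = 5.670×10⁻⁸×1.99056×10²²×(3765.10)⁴ = 2.27×10²⁹ W.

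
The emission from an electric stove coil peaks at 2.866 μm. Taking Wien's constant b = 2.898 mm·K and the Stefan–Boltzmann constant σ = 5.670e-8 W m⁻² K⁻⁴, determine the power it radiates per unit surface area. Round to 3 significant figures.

Wien's law: T = b/λ_max = 2.898×10⁻³/2.866×10⁻⁶ = 1011.17 K.
Then I = σT⁴ = 5.670×10⁻⁸×(1011.17)⁴ = 5.93×10⁴ W/m².

I ≈ 5.93×10⁴ W/m²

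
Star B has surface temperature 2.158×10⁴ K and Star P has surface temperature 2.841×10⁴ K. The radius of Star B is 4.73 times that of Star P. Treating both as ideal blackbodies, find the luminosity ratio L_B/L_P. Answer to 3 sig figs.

L_B/L_P ≈ 7.45

L ∝ R²T⁴, so L_B/L_P = (R_B/R_P)²(T_B/T_P)⁴ = (4.73)² × (2.158×10⁴/2.841×10⁴)⁴ = 22.3729 × 0.332905 = 7.45.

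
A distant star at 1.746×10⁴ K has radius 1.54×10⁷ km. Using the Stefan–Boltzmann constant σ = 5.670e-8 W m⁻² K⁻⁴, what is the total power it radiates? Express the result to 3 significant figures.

P ≈ 1.57×10³¹ W

Surface area A = 4πR² = 4π(1.54×10¹⁰ m)² = 2.98024×10²¹ m².
P = σAT⁴ = 5.670×10⁻⁸ × 2.98024×10²¹ × (1.746×10⁴)⁴ = 1.57×10³¹ W.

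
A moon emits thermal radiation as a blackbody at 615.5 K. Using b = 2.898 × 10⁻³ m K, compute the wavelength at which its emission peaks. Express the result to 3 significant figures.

Wien's displacement law: λ_max = b/T = (2.898×10⁻³ m·K)/(615.5 K) = 4.708×10⁻⁶ m.
That is 4.71 μm, in the infrared range.

λ_max ≈ 4.71 μm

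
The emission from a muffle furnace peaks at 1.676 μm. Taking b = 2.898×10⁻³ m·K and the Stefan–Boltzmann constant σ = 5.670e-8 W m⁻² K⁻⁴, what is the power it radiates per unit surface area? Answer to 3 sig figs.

Wien's law: T = b/λ_max = 2.898×10⁻³/1.676×10⁻⁶ = 1729.12 K.
Then I = σT⁴ = 5.670×10⁻⁸×(1729.12)⁴ = 5.07×10⁵ W/m².

I ≈ 5.07×10⁵ W/m²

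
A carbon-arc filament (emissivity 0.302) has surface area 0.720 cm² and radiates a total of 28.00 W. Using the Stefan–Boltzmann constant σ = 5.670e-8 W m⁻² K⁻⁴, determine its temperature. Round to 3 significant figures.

Area A = 0.720 cm² = 7.20×10⁻⁵ m².
P = εσAT⁴ ⇒ T = (P/(εσA))^(1/4) = (28.00/(0.302×5.670×10⁻⁸×7.20×10⁻⁵))^(1/4) = 2.18×10³ K.

T ≈ 2.18×10³ K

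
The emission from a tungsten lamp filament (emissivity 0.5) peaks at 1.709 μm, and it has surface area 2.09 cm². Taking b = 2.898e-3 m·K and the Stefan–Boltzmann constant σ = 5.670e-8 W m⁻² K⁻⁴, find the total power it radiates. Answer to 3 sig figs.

P ≈ 49.0 W

Wien's law: T = b/λ_max = 2.898×10⁻³/1.709×10⁻⁶ = 1695.73 K.
Area A = 2.09 cm² = 2.09×10⁻⁴ m².
Then P = εσAT⁴ = 0.5×5.670×10⁻⁸×2.09×10⁻⁴×(1695.73)⁴ = 49.0 W.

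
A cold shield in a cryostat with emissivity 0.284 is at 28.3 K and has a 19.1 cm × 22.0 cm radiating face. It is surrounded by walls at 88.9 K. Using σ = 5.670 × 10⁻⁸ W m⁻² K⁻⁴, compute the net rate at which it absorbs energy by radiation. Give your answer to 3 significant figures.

Area A = 0.191 × 0.220 = 0.04202 m².
Net radiated power P_net = εσA(T⁴ − T₀⁴) = 0.284×5.670×10⁻⁸×0.04202×(28.3⁴ − 88.9⁴).
T⁴ − T₀⁴ = 6.41425×10⁵ − 6.24607×10⁷ = -6.18193×10⁷ K⁴, so P_net = -0.0418 W — negative, meaning a net gain of 0.0418 W.

Net gain ≈ 0.0418 W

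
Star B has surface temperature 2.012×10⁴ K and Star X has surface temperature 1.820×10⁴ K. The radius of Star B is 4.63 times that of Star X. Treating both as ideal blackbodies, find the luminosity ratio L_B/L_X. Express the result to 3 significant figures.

L ∝ R²T⁴, so L_B/L_X = (R_B/R_X)²(T_B/T_X)⁴ = (4.63)² × (2.012×10⁴/1.820×10⁴)⁴ = 21.4369 × 1.49357 = 32.0.

L_B/L_X ≈ 32.0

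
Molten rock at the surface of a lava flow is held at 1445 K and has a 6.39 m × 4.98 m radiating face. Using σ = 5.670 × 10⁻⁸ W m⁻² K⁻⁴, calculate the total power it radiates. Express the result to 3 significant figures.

Area A = 6.39 × 4.98 = 31.8222 m².
P = σAT⁴ = 5.670×10⁻⁸ × 31.8222 × (1445)⁴ = 7.87×10⁶ W.

P ≈ 7.87×10⁶ W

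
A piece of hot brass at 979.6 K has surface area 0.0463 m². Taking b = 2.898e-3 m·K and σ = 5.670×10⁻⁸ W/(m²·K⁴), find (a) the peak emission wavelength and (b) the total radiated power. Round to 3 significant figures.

(a) λ_max = b/T = 2.898×10⁻³/979.6 = 2.958×10⁻⁶ m = 2.96×10³ nm.
Area A = 0.0463 m².
(b) P = σAT⁴ = 5.670×10⁻⁸×0.0463×(979.6)⁴ = 2.42×10³ W.

λ_max ≈ 2.96×10³ nm; P ≈ 2.42×10³ W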